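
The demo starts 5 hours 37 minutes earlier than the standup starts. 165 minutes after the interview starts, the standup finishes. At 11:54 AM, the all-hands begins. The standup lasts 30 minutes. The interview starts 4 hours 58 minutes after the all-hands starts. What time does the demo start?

The interview starts at 11:54 AM + 298 min = 4:52 PM.
The standup ends at 4:52 PM + 165 min = 7:37 PM.
The standup starts at 7:37 PM − 30 min = 7:07 PM.
The demo starts at 7:07 PM − 337 min = 1:30 PM.

1:30 PM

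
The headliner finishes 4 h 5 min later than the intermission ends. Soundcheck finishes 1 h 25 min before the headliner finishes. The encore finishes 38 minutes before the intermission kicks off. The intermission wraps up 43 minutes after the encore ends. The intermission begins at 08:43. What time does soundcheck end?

11:28

The encore ends at 08:43 − 38 min = 08:05.
The intermission ends at 08:05 + 43 min = 08:48.
The headliner ends at 08:48 + 245 min = 12:53.
Soundcheck ends at 12:53 − 85 min = 11:28.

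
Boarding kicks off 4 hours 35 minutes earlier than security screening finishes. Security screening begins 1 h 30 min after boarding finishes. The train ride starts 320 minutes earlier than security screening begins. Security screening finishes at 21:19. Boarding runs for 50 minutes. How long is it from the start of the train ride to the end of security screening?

Boarding starts at 21:19 − 275 min = 16:44.
Boarding ends at 16:44 + 50 min = 17:34.
Security screening starts at 17:34 + 90 min = 19:04.
The train ride starts at 19:04 − 320 min = 13:44.
From 13:44 to 21:19 is 455 minutes.

455 minutes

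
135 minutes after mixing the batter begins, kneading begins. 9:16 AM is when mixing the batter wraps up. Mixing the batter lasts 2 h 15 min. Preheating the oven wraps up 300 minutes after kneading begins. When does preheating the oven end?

Mixing the batter starts at 9:16 AM − 135 min = 7:01 AM.
Kneading starts at 7:01 AM + 135 min = 9:16 AM.
Preheating the oven ends at 9:16 AM + 300 min = 2:16 PM.

2:16 PM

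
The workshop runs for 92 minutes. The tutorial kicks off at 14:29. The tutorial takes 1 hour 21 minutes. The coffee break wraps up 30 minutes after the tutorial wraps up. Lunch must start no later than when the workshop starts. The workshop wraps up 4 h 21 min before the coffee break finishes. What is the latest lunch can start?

The tutorial ends at 14:29 + 81 min = 15:50.
The coffee break ends at 15:50 + 30 min = 16:20.
The workshop ends at 16:20 − 261 min = 11:59.
The workshop starts at 11:59 − 92 min = 10:27.
Lunch is bounded by the workshop, so the latest it can start is 10:27.

10:27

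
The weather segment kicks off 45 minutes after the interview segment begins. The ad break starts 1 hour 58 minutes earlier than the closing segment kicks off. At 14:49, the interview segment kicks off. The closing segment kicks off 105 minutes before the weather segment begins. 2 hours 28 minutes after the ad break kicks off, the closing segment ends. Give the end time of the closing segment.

14:19

The weather segment starts at 14:49 + 45 min = 15:34.
The closing segment starts at 15:34 − 105 min = 13:49.
The ad break starts at 13:49 − 118 min = 11:51.
The closing segment ends at 11:51 + 148 min = 14:19.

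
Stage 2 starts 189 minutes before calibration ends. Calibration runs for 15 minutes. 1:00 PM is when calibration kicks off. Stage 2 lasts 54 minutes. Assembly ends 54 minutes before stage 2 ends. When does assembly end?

10:06 AM

Calibration ends at 1:00 PM + 15 min = 1:15 PM.
Stage 2 starts at 1:15 PM − 189 min = 10:06 AM.
Stage 2 ends at 10:06 AM + 54 min = 11:00 AM.
Assembly ends at 11:00 AM − 54 min = 10:06 AM.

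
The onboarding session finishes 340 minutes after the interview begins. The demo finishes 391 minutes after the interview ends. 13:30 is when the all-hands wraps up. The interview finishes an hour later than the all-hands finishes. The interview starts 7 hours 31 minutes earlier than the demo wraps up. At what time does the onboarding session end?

19:10

The interview ends at 13:30 + 60 min = 14:30.
The demo ends at 14:30 + 391 min = 21:01.
The interview starts at 21:01 − 451 min = 13:30.
The onboarding session ends at 13:30 + 340 min = 19:10.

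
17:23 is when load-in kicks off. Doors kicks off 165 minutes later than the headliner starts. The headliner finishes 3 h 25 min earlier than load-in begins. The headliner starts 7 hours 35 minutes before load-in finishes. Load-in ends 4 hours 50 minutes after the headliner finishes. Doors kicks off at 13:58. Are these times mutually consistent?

Yes

The headliner ends at 17:23 − 205 min = 13:58.
Load-in ends at 13:58 + 290 min = 18:48.
The headliner starts at 18:48 − 455 min = 11:13.
Doors starts at 11:13 + 165 min = 13:58.
That matches the stated 13:58, so the schedule is consistent.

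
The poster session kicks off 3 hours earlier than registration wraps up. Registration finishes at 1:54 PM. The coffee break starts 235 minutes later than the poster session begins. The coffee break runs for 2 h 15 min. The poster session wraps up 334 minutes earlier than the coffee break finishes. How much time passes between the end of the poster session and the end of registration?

The poster session starts at 1:54 PM − 180 min = 10:54 AM.
The coffee break starts at 10:54 AM + 235 min = 2:49 PM.
The coffee break ends at 2:49 PM + 135 min = 5:04 PM.
The poster session ends at 5:04 PM − 334 min = 11:30 AM.
From 11:30 AM to 1:54 PM is 2 hours 24 minutes.

2 hours 24 minutes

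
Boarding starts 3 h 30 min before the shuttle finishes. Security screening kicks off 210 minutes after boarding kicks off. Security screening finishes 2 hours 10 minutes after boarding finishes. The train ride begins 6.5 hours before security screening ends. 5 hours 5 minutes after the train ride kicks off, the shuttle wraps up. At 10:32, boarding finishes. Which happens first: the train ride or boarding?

Security screening ends at 10:32 + 130 min = 12:42.
The train ride starts at 12:42 − 390 min = 06:12.
The shuttle ends at 06:12 + 305 min = 11:17.
Boarding starts at 11:17 − 210 min = 07:47.
The train ride starts at 06:12 and boarding starts at 07:47, so the train ride is first.

the train ride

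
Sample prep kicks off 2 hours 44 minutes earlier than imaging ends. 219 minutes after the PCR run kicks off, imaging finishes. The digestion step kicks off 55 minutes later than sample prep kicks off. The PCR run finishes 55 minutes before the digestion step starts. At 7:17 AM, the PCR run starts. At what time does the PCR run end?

Imaging ends at 7:17 AM + 219 min = 10:56 AM.
Sample prep starts at 10:56 AM − 164 min = 8:12 AM.
The digestion step starts at 8:12 AM + 55 min = 9:07 AM.
The PCR run ends at 9:07 AM − 55 min = 8:12 AM.

8:12 AM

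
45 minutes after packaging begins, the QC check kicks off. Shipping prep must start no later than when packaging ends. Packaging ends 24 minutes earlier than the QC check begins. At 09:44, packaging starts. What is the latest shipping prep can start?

The QC check starts at 09:44 + 45 min = 10:29.
Packaging ends at 10:29 − 24 min = 10:05.
Shipping prep is bounded by packaging, so the latest it can start is 10:05.

10:05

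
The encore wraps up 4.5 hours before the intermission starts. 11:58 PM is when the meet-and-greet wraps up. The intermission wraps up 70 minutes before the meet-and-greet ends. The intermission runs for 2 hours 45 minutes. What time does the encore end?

3:33 PM

The intermission ends at 11:58 PM − 70 min = 10:48 PM.
The intermission starts at 10:48 PM − 165 min = 8:03 PM.
The encore ends at 8:03 PM − 270 min = 3:33 PM.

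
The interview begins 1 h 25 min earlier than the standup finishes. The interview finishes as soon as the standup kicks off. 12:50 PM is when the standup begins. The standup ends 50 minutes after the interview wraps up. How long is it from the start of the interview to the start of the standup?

The interview ends at 12:50 PM.
The standup ends at 12:50 PM + 50 min = 1:40 PM.
The interview starts at 1:40 PM − 85 min = 12:15 PM.
From 12:15 PM to 12:50 PM is 35 minutes.

35 minutes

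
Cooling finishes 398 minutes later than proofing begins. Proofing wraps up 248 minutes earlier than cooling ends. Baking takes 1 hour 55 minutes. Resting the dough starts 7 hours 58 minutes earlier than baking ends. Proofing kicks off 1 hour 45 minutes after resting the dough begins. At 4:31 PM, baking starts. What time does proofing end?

2:43 PM

Baking ends at 4:31 PM + 115 min = 6:26 PM.
Resting the dough starts at 6:26 PM − 478 min = 10:28 AM.
Proofing starts at 10:28 AM + 105 min = 12:13 PM.
Cooling ends at 12:13 PM + 398 min = 6:51 PM.
Proofing ends at 6:51 PM − 248 min = 2:43 PM.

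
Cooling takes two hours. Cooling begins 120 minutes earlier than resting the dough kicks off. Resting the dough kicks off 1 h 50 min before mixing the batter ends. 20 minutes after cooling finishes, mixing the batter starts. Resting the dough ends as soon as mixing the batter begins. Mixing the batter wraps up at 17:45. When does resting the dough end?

16:15

Resting the dough starts at 17:45 − 110 min = 15:55.
Cooling starts at 15:55 − 120 min = 13:55.
Cooling ends at 13:55 + 120 min = 15:55.
Mixing the batter starts at 15:55 + 20 min = 16:15.
So resting the dough ends at 16:15.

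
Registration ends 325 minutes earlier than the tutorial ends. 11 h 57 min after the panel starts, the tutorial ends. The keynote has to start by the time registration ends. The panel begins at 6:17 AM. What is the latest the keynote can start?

The tutorial ends at 6:17 AM + 717 min = 6:14 PM.
Registration ends at 6:14 PM − 325 min = 12:49 PM.
The keynote is bounded by registration, so the latest it can start is 12:49 PM.

12:49 PM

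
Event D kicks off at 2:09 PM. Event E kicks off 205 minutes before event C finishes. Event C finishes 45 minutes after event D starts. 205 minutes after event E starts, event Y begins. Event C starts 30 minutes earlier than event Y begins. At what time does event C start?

Event C ends at 2:09 PM + 45 min = 2:54 PM.
Event E starts at 2:54 PM − 205 min = 11:29 AM.
Event Y starts at 11:29 AM + 205 min = 2:54 PM.
Event C starts at 2:54 PM − 30 min = 2:24 PM.

2:24 PM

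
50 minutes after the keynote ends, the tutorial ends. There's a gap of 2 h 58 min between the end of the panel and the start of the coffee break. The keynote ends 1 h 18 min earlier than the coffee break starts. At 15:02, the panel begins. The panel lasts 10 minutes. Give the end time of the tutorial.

The panel ends at 15:02 + 10 min = 15:12.
The coffee break starts at 15:12 + 178 min = 18:10.
The keynote ends at 18:10 − 78 min = 16:52.
The tutorial ends at 16:52 + 50 min = 17:42.

17:42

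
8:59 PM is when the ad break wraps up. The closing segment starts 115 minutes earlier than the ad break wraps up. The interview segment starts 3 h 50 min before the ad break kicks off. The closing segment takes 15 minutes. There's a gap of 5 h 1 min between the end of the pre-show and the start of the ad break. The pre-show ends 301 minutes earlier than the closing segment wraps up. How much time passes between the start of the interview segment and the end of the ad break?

The closing segment starts at 8:59 PM − 115 min = 7:04 PM.
The closing segment ends at 7:04 PM + 15 min = 7:19 PM.
The pre-show ends at 7:19 PM − 301 min = 2:18 PM.
The ad break starts at 2:18 PM + 301 min = 7:19 PM.
The interview segment starts at 7:19 PM − 230 min = 3:29 PM.
From 3:29 PM to 8:59 PM is 5.5 hours.

5.5 hours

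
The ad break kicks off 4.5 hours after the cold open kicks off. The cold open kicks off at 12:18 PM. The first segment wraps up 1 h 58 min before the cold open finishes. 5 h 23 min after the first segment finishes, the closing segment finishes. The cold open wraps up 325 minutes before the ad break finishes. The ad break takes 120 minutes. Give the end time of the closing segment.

The ad break starts at 12:18 PM + 270 min = 4:48 PM.
The ad break ends at 4:48 PM + 120 min = 6:48 PM.
The cold open ends at 6:48 PM − 325 min = 1:23 PM.
The first segment ends at 1:23 PM − 118 min = 11:25 AM.
The closing segment ends at 11:25 AM + 323 min = 4:48 PM.

4:48 PM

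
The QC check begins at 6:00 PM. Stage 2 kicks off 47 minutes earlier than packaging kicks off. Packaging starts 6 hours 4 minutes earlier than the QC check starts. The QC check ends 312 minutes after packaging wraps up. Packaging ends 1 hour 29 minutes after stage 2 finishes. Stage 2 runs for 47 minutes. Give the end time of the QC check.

Packaging starts at 6:00 PM − 364 min = 11:56 AM.
Stage 2 starts at 11:56 AM − 47 min = 11:09 AM.
Stage 2 ends at 11:09 AM + 47 min = 11:56 AM.
Packaging ends at 11:56 AM + 89 min = 1:25 PM.
The QC check ends at 1:25 PM + 312 min = 6:37 PM.

6:37 PM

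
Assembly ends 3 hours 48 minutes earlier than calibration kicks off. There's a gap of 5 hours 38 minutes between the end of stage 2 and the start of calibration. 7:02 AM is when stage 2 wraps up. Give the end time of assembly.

Calibration starts at 7:02 AM + 338 min = 12:40 PM.
Assembly ends at 12:40 PM − 228 min = 8:52 AM.

8:52 AM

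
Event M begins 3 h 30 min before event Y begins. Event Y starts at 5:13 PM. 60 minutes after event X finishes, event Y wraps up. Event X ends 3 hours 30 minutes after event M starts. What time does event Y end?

Event M starts at 5:13 PM − 210 min = 1:43 PM.
Event X ends at 1:43 PM + 210 min = 5:13 PM.
Event Y ends at 5:13 PM + 60 min = 6:13 PM.

6:13 PM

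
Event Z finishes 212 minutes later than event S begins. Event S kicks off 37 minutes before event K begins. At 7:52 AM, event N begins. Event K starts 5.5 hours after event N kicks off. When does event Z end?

4:17 PM

Event K starts at 7:52 AM + 330 min = 1:22 PM.
Event S starts at 1:22 PM − 37 min = 12:45 PM.
Event Z ends at 12:45 PM + 212 min = 4:17 PM.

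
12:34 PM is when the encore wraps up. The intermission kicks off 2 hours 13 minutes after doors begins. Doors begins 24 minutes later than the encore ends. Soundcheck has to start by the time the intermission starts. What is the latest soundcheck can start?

3:11 PM

Doors starts at 12:34 PM + 24 min = 12:58 PM.
The intermission starts at 12:58 PM + 133 min = 3:11 PM.
Soundcheck is bounded by the intermission, so the latest it can start is 3:11 PM.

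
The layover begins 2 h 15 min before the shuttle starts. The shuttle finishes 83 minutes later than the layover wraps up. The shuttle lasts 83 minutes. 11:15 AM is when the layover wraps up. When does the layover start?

The shuttle ends at 11:15 AM + 83 min = 12:38 PM.
The shuttle starts at 12:38 PM − 83 min = 11:15 AM.
The layover starts at 11:15 AM − 135 min = 9:00 AM.

9:00 AM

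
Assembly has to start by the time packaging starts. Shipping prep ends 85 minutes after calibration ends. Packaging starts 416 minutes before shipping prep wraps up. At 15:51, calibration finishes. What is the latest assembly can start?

Shipping prep ends at 15:51 + 85 min = 17:16.
Packaging starts at 17:16 − 416 min = 10:20.
Assembly is bounded by packaging, so the latest it can start is 10:20.

10:20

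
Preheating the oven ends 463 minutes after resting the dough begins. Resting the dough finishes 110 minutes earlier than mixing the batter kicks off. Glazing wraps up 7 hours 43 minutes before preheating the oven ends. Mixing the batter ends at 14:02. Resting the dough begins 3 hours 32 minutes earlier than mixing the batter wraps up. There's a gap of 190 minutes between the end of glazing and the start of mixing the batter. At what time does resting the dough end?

11:50

Resting the dough starts at 14:02 − 212 min = 10:30.
Preheating the oven ends at 10:30 + 463 min = 18:13.
Glazing ends at 18:13 − 463 min = 10:30.
Mixing the batter starts at 10:30 + 190 min = 13:40.
Resting the dough ends at 13:40 − 110 min = 11:50.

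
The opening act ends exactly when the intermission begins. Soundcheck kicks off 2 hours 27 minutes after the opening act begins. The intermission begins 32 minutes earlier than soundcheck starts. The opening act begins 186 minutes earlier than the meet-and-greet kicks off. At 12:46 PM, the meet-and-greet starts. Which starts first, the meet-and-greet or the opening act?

the opening act

The opening act starts at 12:46 PM − 186 min = 9:40 AM.
The meet-and-greet starts at 12:46 PM and the opening act starts at 9:40 AM, so the opening act is first.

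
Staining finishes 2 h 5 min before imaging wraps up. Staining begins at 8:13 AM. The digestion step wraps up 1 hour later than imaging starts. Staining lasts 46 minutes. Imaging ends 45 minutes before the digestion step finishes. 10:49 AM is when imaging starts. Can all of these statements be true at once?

The digestion step ends at 10:49 AM + 60 min = 11:49 AM.
Imaging ends at 11:49 AM − 45 min = 11:04 AM.
Staining ends at 11:04 AM − 125 min = 8:59 AM.
Staining starts at 8:59 AM − 46 min = 8:13 AM.
That matches the stated 8:13 AM, so the schedule is consistent.

Yes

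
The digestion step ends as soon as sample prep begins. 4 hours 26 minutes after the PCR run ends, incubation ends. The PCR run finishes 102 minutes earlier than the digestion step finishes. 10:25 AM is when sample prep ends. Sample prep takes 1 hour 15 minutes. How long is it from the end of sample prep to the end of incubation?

89 minutes

Sample prep starts at 10:25 AM − 75 min = 9:10 AM.
So the digestion step ends at 9:10 AM.
The PCR run ends at 9:10 AM − 102 min = 7:28 AM.
Incubation ends at 7:28 AM + 266 min = 11:54 AM.
From 10:25 AM to 11:54 AM is 89 minutes.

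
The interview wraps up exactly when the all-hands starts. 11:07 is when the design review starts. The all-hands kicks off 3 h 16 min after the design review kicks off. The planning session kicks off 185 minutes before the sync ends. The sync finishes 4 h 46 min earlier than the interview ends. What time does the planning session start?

The all-hands starts at 11:07 + 196 min = 14:23.
So the interview ends at 14:23.
The sync ends at 14:23 − 286 min = 09:37.
The planning session starts at 09:37 − 185 min = 06:32.

06:32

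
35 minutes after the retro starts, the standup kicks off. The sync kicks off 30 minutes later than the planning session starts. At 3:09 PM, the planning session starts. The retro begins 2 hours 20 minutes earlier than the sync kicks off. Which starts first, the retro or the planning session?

The sync starts at 3:09 PM + 30 min = 3:39 PM.
The retro starts at 3:39 PM − 140 min = 1:19 PM.
The retro starts at 1:19 PM and the planning session starts at 3:09 PM, so the retro is first.

the retro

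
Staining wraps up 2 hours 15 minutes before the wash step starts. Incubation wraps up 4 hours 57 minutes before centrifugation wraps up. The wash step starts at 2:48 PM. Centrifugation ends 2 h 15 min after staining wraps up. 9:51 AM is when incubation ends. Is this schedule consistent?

Yes

Staining ends at 2:48 PM − 135 min = 12:33 PM.
Centrifugation ends at 12:33 PM + 135 min = 2:48 PM.
Incubation ends at 2:48 PM − 297 min = 9:51 AM.
That matches the stated 9:51 AM, so the schedule is consistent.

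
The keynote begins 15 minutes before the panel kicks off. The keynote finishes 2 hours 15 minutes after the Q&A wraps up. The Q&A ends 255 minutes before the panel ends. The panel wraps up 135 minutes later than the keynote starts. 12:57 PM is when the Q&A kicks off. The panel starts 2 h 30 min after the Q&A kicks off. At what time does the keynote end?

3:27 PM

The panel starts at 12:57 PM + 150 min = 3:27 PM.
The keynote starts at 3:27 PM − 15 min = 3:12 PM.
The panel ends at 3:12 PM + 135 min = 5:27 PM.
The Q&A ends at 5:27 PM − 255 min = 1:12 PM.
The keynote ends at 1:12 PM + 135 min = 3:27 PM.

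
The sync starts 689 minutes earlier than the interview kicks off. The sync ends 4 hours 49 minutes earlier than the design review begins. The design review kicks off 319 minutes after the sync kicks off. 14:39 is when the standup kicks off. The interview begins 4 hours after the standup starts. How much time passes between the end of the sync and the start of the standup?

419 minutes

The interview starts at 14:39 + 240 min = 18:39.
The sync starts at 18:39 − 689 min = 07:10.
The design review starts at 07:10 + 319 min = 12:29.
The sync ends at 12:29 − 289 min = 07:40.
From 07:40 to 14:39 is 419 minutes.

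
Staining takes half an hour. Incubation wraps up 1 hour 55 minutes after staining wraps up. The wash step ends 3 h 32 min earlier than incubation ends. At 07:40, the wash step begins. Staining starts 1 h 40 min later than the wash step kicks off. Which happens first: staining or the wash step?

the wash step

Staining starts at 07:40 + 100 min = 09:20.
Staining starts at 09:20 and the wash step starts at 07:40, so the wash step is first.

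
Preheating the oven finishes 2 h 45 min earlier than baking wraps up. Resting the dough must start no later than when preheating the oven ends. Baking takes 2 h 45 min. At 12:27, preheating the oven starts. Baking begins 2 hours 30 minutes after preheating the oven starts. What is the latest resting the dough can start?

14:57

Baking starts at 12:27 + 150 min = 14:57.
Baking ends at 14:57 + 165 min = 17:42.
Preheating the oven ends at 17:42 − 165 min = 14:57.
Resting the dough is bounded by preheating the oven, so the latest it can start is 14:57.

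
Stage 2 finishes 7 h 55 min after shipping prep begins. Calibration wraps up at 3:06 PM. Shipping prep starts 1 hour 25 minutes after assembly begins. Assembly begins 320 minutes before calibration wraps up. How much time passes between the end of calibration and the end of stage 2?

240 minutes

Assembly starts at 3:06 PM − 320 min = 9:46 AM.
Shipping prep starts at 9:46 AM + 85 min = 11:11 AM.
Stage 2 ends at 11:11 AM + 475 min = 7:06 PM.
From 3:06 PM to 7:06 PM is 240 minutes.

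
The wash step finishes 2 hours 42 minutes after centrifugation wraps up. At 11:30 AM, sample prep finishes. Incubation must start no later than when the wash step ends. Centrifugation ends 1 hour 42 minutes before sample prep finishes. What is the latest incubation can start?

Centrifugation ends at 11:30 AM − 102 min = 9:48 AM.
The wash step ends at 9:48 AM + 162 min = 12:30 PM.
Incubation is bounded by the wash step, so the latest it can start is 12:30 PM.

12:30 PM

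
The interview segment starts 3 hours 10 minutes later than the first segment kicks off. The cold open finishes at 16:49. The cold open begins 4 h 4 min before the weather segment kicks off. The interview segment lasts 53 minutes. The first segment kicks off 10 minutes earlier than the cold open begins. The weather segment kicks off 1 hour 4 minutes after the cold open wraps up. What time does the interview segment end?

17:42

The weather segment starts at 16:49 + 64 min = 17:53.
The cold open starts at 17:53 − 244 min = 13:49.
The first segment starts at 13:49 − 10 min = 13:39.
The interview segment starts at 13:39 + 190 min = 16:49.
The interview segment ends at 16:49 + 53 min = 17:42.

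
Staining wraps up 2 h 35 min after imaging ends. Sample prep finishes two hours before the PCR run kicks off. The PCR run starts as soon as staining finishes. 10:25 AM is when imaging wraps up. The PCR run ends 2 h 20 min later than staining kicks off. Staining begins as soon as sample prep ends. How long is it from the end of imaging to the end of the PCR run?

2 hours 55 minutes

Staining ends at 10:25 AM + 155 min = 1:00 PM.
So the PCR run starts at 1:00 PM.
Sample prep ends at 1:00 PM − 120 min = 11:00 AM.
So staining starts at 11:00 AM.
The PCR run ends at 11:00 AM + 140 min = 1:20 PM.
From 10:25 AM to 1:20 PM is 2 hours 55 minutes.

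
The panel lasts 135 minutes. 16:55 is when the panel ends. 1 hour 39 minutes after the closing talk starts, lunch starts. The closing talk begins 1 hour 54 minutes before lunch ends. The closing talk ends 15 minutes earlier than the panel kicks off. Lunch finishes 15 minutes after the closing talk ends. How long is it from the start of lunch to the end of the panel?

The panel starts at 16:55 − 135 min = 14:40.
The closing talk ends at 14:40 − 15 min = 14:25.
Lunch ends at 14:25 + 15 min = 14:40.
The closing talk starts at 14:40 − 114 min = 12:46.
Lunch starts at 12:46 + 99 min = 14:25.
From 14:25 to 16:55 is 150 minutes.

150 minutes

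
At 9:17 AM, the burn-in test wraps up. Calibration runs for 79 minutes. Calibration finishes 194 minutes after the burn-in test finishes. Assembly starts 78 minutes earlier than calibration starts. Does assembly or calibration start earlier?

assembly

Calibration ends at 9:17 AM + 194 min = 12:31 PM.
Calibration starts at 12:31 PM − 79 min = 11:12 AM.
Assembly starts at 11:12 AM − 78 min = 9:54 AM.
Assembly starts at 9:54 AM and calibration starts at 11:12 AM, so assembly is first.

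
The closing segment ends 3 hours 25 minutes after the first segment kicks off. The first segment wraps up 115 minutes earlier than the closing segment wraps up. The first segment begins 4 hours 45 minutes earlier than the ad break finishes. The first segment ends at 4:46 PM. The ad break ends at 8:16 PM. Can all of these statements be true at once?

No

The first segment starts at 8:16 PM − 285 min = 3:31 PM.
The closing segment ends at 3:31 PM + 205 min = 6:56 PM.
The first segment ends at 6:56 PM − 115 min = 5:01 PM.
But the first segment is also said to end at 4:46 PM — a 15-minute conflict.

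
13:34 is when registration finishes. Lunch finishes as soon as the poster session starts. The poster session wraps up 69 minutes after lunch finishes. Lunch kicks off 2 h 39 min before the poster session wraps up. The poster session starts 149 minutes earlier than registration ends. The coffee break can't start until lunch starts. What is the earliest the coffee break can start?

09:35

The poster session starts at 13:34 − 149 min = 11:05.
So lunch ends at 11:05.
The poster session ends at 11:05 + 69 min = 12:14.
Lunch starts at 12:14 − 159 min = 09:35.
The coffee break is bounded by lunch, so the earliest it can start is 09:35.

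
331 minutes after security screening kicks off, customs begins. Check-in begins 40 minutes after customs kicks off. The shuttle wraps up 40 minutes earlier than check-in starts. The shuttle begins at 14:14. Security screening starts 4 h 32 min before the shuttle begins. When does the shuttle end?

Security screening starts at 14:14 − 272 min = 09:42.
Customs starts at 09:42 + 331 min = 15:13.
Check-in starts at 15:13 + 40 min = 15:53.
The shuttle ends at 15:53 − 40 min = 15:13.

15:13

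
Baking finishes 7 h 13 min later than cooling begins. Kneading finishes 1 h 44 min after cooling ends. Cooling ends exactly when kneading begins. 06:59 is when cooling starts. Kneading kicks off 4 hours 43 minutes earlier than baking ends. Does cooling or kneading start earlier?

Baking ends at 06:59 + 433 min = 14:12.
Kneading starts at 14:12 − 283 min = 09:29.
Cooling starts at 06:59 and kneading starts at 09:29, so cooling is first.

cooling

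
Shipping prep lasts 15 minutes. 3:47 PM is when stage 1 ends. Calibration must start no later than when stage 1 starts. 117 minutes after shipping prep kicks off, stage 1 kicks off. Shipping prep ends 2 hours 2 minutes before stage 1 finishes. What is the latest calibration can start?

Shipping prep ends at 3:47 PM − 122 min = 1:45 PM.
Shipping prep starts at 1:45 PM − 15 min = 1:30 PM.
Stage 1 starts at 1:30 PM + 117 min = 3:27 PM.
Calibration is bounded by stage 1, so the latest it can start is 3:27 PM.

3:27 PM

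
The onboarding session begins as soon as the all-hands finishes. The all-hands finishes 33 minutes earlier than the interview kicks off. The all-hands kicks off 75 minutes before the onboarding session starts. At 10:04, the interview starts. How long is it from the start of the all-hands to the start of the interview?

The all-hands ends at 10:04 − 33 min = 09:31.
So the onboarding session starts at 09:31.
The all-hands starts at 09:31 − 75 min = 08:16.
From 08:16 to 10:04 is 108 minutes.

108 minutes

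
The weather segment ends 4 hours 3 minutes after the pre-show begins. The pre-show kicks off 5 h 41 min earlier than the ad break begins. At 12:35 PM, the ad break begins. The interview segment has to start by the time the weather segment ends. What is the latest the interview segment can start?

The pre-show starts at 12:35 PM − 341 min = 6:54 AM.
The weather segment ends at 6:54 AM + 243 min = 10:57 AM.
The interview segment is bounded by the weather segment, so the latest it can start is 10:57 AM.

10:57 AM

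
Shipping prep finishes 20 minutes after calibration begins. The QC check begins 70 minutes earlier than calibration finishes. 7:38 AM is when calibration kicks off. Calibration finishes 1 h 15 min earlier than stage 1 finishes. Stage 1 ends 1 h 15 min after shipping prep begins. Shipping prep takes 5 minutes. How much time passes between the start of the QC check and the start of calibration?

55 minutes

Shipping prep ends at 7:38 AM + 20 min = 7:58 AM.
Shipping prep starts at 7:58 AM − 5 min = 7:53 AM.
Stage 1 ends at 7:53 AM + 75 min = 9:08 AM.
Calibration ends at 9:08 AM − 75 min = 7:53 AM.
The QC check starts at 7:53 AM − 70 min = 6:43 AM.
From 6:43 AM to 7:38 AM is 55 minutes.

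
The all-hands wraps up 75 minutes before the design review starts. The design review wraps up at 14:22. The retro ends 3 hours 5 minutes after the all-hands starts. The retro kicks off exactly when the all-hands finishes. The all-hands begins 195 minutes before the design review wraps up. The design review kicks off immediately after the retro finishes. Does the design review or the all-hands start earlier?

the all-hands

The all-hands starts at 14:22 − 195 min = 11:07.
The retro ends at 11:07 + 185 min = 14:12.
So the design review starts at 14:12.
The design review starts at 14:12 and the all-hands starts at 11:07, so the all-hands is first.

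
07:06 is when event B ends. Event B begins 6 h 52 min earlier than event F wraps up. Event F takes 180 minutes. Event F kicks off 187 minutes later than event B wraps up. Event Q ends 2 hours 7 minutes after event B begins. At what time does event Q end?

08:28

Event F starts at 07:06 + 187 min = 10:13.
Event F ends at 10:13 + 180 min = 13:13.
Event B starts at 13:13 − 412 min = 06:21.
Event Q ends at 06:21 + 127 min = 08:28.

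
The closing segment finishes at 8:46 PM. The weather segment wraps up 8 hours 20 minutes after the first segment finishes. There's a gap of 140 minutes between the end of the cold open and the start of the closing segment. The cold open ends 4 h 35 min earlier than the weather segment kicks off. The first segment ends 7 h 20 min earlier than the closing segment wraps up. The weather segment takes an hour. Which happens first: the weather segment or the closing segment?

the closing segment

The first segment ends at 8:46 PM − 440 min = 1:26 PM.
The weather segment ends at 1:26 PM + 500 min = 9:46 PM.
The weather segment starts at 9:46 PM − 60 min = 8:46 PM.
The cold open ends at 8:46 PM − 275 min = 4:11 PM.
The closing segment starts at 4:11 PM + 140 min = 6:31 PM.
The weather segment starts at 8:46 PM and the closing segment starts at 6:31 PM, so the closing segment is first.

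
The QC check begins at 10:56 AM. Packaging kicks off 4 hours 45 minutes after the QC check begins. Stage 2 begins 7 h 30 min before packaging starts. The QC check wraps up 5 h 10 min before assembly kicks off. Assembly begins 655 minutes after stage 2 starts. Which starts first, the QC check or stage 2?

stage 2

Packaging starts at 10:56 AM + 285 min = 3:41 PM.
Stage 2 starts at 3:41 PM − 450 min = 8:11 AM.
The QC check starts at 10:56 AM and stage 2 starts at 8:11 AM, so stage 2 is first.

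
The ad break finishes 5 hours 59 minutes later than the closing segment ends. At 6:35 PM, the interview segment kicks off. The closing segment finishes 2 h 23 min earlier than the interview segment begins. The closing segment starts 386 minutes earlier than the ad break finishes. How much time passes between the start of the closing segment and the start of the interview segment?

The closing segment ends at 6:35 PM − 143 min = 4:12 PM.
The ad break ends at 4:12 PM + 359 min = 10:11 PM.
The closing segment starts at 10:11 PM − 386 min = 3:45 PM.
From 3:45 PM to 6:35 PM is 170 minutes.

170 minutes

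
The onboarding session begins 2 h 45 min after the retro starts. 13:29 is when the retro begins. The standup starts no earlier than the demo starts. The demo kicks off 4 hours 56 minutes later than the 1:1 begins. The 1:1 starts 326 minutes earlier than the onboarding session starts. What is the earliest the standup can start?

The onboarding session starts at 13:29 + 165 min = 16:14.
The 1:1 starts at 16:14 − 326 min = 10:48.
The demo starts at 10:48 + 296 min = 15:44.
The standup is bounded by the demo, so the earliest it can start is 15:44.

15:44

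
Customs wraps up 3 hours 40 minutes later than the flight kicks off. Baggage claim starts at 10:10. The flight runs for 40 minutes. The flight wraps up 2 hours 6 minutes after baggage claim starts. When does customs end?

15:16

The flight ends at 10:10 + 126 min = 12:16.
The flight starts at 12:16 − 40 min = 11:36.
Customs ends at 11:36 + 220 min = 15:16.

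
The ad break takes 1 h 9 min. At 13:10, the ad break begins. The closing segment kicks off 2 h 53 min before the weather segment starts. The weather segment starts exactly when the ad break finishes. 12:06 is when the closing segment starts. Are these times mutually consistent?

The ad break ends at 13:10 + 69 min = 14:19.
So the weather segment starts at 14:19.
The closing segment starts at 14:19 − 173 min = 11:26.
But the closing segment is also said to start at 12:06 — a 40-minute conflict.

No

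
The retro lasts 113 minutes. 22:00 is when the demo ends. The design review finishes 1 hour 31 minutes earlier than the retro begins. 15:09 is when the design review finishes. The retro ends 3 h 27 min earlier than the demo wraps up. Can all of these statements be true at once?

The retro ends at 22:00 − 207 min = 18:33.
The retro starts at 18:33 − 113 min = 16:40.
The design review ends at 16:40 − 91 min = 15:09.
That matches the stated 15:09, so the schedule is consistent.

Yes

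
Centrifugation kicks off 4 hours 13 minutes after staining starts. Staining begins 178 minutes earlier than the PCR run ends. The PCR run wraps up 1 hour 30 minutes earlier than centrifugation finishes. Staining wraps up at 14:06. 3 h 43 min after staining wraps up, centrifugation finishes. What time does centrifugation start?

17:34

Centrifugation ends at 14:06 + 223 min = 17:49.
The PCR run ends at 17:49 − 90 min = 16:19.
Staining starts at 16:19 − 178 min = 13:21.
Centrifugation starts at 13:21 + 253 min = 17:34.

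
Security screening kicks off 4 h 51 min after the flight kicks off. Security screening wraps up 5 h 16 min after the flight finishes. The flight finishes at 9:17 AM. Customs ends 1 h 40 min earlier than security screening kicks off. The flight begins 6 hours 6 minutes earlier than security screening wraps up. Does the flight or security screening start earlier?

the flight

Security screening ends at 9:17 AM + 316 min = 2:33 PM.
The flight starts at 2:33 PM − 366 min = 8:27 AM.
Security screening starts at 8:27 AM + 291 min = 1:18 PM.
The flight starts at 8:27 AM and security screening starts at 1:18 PM, so the flight is first.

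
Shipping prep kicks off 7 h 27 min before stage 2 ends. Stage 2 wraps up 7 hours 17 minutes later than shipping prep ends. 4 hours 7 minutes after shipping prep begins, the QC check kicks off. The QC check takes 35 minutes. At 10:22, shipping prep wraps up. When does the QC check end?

Stage 2 ends at 10:22 + 437 min = 17:39.
Shipping prep starts at 17:39 − 447 min = 10:12.
The QC check starts at 10:12 + 247 min = 14:19.
The QC check ends at 14:19 + 35 min = 14:54.

14:54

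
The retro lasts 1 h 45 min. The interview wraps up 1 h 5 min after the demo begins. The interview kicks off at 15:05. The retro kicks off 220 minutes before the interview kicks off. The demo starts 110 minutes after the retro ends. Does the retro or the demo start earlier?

the retro

The retro starts at 15:05 − 220 min = 11:25.
The retro ends at 11:25 + 105 min = 13:10.
The demo starts at 13:10 + 110 min = 15:00.
The retro starts at 11:25 and the demo starts at 15:00, so the retro is first.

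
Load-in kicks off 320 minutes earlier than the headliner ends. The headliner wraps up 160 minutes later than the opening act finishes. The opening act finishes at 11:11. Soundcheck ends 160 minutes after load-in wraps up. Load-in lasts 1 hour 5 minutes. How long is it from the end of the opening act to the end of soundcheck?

1 h 5 min

The headliner ends at 11:11 + 160 min = 13:51.
Load-in starts at 13:51 − 320 min = 08:31.
Load-in ends at 08:31 + 65 min = 09:36.
Soundcheck ends at 09:36 + 160 min = 12:16.
From 11:11 to 12:16 is 1 h 5 min.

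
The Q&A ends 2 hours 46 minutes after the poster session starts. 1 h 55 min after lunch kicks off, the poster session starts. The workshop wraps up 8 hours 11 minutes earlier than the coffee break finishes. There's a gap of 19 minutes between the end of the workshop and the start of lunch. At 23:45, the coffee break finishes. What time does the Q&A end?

20:34

The workshop ends at 23:45 − 491 min = 15:34.
Lunch starts at 15:34 + 19 min = 15:53.
The poster session starts at 15:53 + 115 min = 17:48.
The Q&A ends at 17:48 + 166 min = 20:34.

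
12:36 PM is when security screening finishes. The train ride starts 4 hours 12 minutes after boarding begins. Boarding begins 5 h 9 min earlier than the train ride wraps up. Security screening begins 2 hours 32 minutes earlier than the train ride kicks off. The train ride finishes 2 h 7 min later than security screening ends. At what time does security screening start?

11:14 AM

The train ride ends at 12:36 PM + 127 min = 2:43 PM.
Boarding starts at 2:43 PM − 309 min = 9:34 AM.
The train ride starts at 9:34 AM + 252 min = 1:46 PM.
Security screening starts at 1:46 PM − 152 min = 11:14 AM.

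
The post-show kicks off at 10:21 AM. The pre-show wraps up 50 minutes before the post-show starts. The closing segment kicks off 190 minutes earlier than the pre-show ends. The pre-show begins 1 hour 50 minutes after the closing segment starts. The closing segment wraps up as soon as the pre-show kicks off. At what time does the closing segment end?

8:11 AM

The pre-show ends at 10:21 AM − 50 min = 9:31 AM.
The closing segment starts at 9:31 AM − 190 min = 6:21 AM.
The pre-show starts at 6:21 AM + 110 min = 8:11 AM.
So the closing segment ends at 8:11 AM.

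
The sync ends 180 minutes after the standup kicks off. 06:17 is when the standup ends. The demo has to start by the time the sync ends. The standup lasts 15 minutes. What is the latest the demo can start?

The standup starts at 06:17 − 15 min = 06:02.
The sync ends at 06:02 + 180 min = 09:02.
The demo is bounded by the sync, so the latest it can start is 09:02.

09:02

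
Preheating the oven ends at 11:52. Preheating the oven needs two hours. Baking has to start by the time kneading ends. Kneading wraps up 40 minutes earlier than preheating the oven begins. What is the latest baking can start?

Preheating the oven starts at 11:52 − 120 min = 09:52.
Kneading ends at 09:52 − 40 min = 09:12.
Baking is bounded by kneading, so the latest it can start is 09:12.

09:12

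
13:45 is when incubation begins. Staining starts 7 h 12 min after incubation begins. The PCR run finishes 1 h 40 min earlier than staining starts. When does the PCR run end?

Staining starts at 13:45 + 432 min = 20:57.
The PCR run ends at 20:57 − 100 min = 19:17.

19:17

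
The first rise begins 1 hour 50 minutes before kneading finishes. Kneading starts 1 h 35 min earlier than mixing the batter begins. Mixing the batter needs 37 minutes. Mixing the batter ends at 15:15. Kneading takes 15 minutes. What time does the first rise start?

Mixing the batter starts at 15:15 − 37 min = 14:38.
Kneading starts at 14:38 − 95 min = 13:03.
Kneading ends at 13:03 + 15 min = 13:18.
The first rise starts at 13:18 − 110 min = 11:28.

11:28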